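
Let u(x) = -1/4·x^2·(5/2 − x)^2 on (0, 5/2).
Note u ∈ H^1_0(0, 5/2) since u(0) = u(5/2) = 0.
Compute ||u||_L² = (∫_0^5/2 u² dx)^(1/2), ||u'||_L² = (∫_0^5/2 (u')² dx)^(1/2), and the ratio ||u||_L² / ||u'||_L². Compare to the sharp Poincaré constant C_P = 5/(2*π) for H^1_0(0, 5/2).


||u||_L² / ||u'||_L² = 5*sqrt(3)/12 < C_P = 5/(2*π).

u(x) = -1/4·x^2·(5/2 − x)^2, so u'(x) = x*(-8*x^2 + 30*x - 25)/8.
u(x) = -1/4·x^2·(5/2 − x)^2 vanishes at x = 0 and x = 5/2, so u ∈ H^1_0(0, 5/2). Differentiate via the product rule and integrate the resulting polynomials term by term.
  ∫_0^5/2 u² dx = ∫_0^5/2 (x^8/16 - 5*x^7/8 + 75*x^6/32 - 125*x^5/32 + 625*x^4/256) dx. Term by term:
    ∫_0^5/2 x^8/16 dx = 1953125/73728;  ∫_0^5/2 -5*x^7/8 dx = -1953125/16384;  ∫_0^5/2 75*x^6/32 dx = 5859375/28672;
    ∫_0^5/2 -125*x^5/32 dx = -1953125/12288;  ∫_0^5/2 625*x^4/256 dx = 390625/8192.
  Sum: 1953125/73728 − 1953125/16384 + 5859375/28672 − 1953125/12288 + 390625/8192 = 390625/1032192.
  ∫_0^5/2 (u')² dx = ∫_0^5/2 (x^6 - 15*x^5/2 + 325*x^4/16 - 375*x^3/16 + 625*x^2/64) dx. Term by term:
    ∫_0^5/2 x^6 dx = 78125/896;  ∫_0^5/2 -15*x^5/2 dx = -78125/256;  ∫_0^5/2 325*x^4/16 dx = 203125/512;
    ∫_0^5/2 -375*x^3/16 dx = -234375/1024;  ∫_0^5/2 625*x^2/64 dx = 78125/1536.
  Sum: 78125/896 − 78125/256 + 203125/512 − 234375/1024 + 78125/1536 = 15625/21504.
∫_0^5/2 u² dx = 390625/1032192, so ||u||_L² = 625*sqrt(7)/2688.
∫_0^5/2 (u')² dx = 15625/21504, so ||u'||_L² = 125*sqrt(21)/672.
Ratio ||u||_L² / ||u'||_L² = 5*sqrt(3)/12.
Sharp Poincaré constant on H^1_0(0, 5/2) is C_P = L/π = 5/(2*π), achieved by sin(2*π/5·x).
A polynomial bump cannot attain the sharp Poincaré constant (only the first sine eigenfunction does), so the ratio is strictly less than C_P, consistent with ||u||_L² ≤ C_P ||u'||_L².


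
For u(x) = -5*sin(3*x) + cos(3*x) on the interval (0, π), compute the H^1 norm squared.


||u||_{H^1(0,π)}^2 = 130*π

u'(x) = -3*sin(3*x) - 15*cos(3*x).
Expand u² and (u')² and integrate term by term on (0, π), using: for integers n ≥ 1, ∫_0^π sin²(nx) dx = ∫_0^π cos²(nx) dx = π/2; for n ≠ n', ∫_0^π sin(nx)sin(n'x) dx = ∫_0^π cos(nx)cos(n'x) dx = 0; and by product-to-sum, ∫_0^π sin(nx)cos(n'x) dx = ½∫_0^π [sin((n+n')x) + sin((n−n')x)] dx, which is 0 when n+n' is even and 2n/(n²−n'²) when n+n' is odd (it need not vanish on (0, π)).
  u² squared terms: (-5)²·∫sin(3x)² dx = 25·π/2 = 25*π/2;  (1)²·∫cos(3x)² dx = 1·π/2 = π/2.
  u² cross terms: 2·(-5)·(1)·∫sin(3x)·cos(3x) dx = -10·(0) = 0.
  So ∫_0^π u² dx = 25*π/2 + π/2 + 0 = 13*π.
  (u')² squared terms: (-15)²·∫cos(3x)² dx = 225·π/2 = 225*π/2;  (-3)²·∫sin(3x)² dx = 9·π/2 = 9*π/2.
  (u')² cross terms: 2·(-15)·(-3)·∫cos(3x)·sin(3x) dx = 90·(0) = 0.
  So ∫_0^π (u')² dx = 225*π/2 + 9*π/2 + 0 = 117*π.
||u||_{H^1}^2 = (13*π) + (117*π) = 130*π.


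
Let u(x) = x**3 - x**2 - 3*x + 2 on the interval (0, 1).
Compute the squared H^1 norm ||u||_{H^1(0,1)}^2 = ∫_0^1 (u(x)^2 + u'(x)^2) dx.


||u||_{H^1}^2 = 2123/210

The H^1 norm (squared) on an interval (0, L) is
  ||u||_{H^1}^2 = ∫_0^L u(x)^2 dx + ∫_0^L u'(x)^2 dx.
Compute u'(x) = 3*x**2 - 2*x - 3.
Then u(x)^2 = x**6 - 2*x**5 - 5*x**4 + 10*x**3 + 5*x**2 - 12*x + 4 and u'(x)^2 = 9*x**4 - 12*x**3 - 14*x**2 + 12*x + 9.
Integrate each monomial from 0 to 1 using ∫_0^1 c·x^n dx = c·1^(n+1)/(n+1):
  ∫_0^1 u(x)^2 dx = ∫_0^1 (x^6 - 2*x^5 - 5*x^4 + 10*x^3 + 5*x^2 - 12*x + 4) dx. Term by term:
    ∫_0^1 x^6 dx = 1/7;  ∫_0^1 -2*x^5 dx = -1/3;  ∫_0^1 -5*x^4 dx = -1;
    ∫_0^1 10*x^3 dx = 5/2;  ∫_0^1 5*x^2 dx = 5/3;  ∫_0^1 -12*x dx = -6;
    ∫_0^1 4 dx = 4.
  Sum: 1/7 − 1/3 − 1 + 5/2 + 5/3 − 6 + 4 = 41/42.
  ∫_0^1 u'(x)^2 dx = ∫_0^1 (9*x^4 - 12*x^3 - 14*x^2 + 12*x + 9) dx. Term by term:
    ∫_0^1 9*x^4 dx = 9/5;  ∫_0^1 -12*x^3 dx = -3;  ∫_0^1 -14*x^2 dx = -14/3;
    ∫_0^1 12*x dx = 6;  ∫_0^1 9 dx = 9.
  Sum: 9/5 − 3 − 14/3 + 6 + 9 = 137/15.
Adding: ||u||_{H^1}^2 = 41/42 + 137/15 = 2123/210.


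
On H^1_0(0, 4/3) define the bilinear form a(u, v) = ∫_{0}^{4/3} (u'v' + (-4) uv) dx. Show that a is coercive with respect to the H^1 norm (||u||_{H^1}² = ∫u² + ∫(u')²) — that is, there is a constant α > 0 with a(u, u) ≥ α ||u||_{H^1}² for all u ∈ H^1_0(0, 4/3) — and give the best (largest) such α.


α = (-64 + 9*π^2)/(16 + 9*π^2)

Coercivity of a(·,·) on H^1_0(0, 4/3) means a(u, u) ≥ α ||u||_{H^1}² for every u ∈ H^1_0.
The interval has length L = 4/3, and Poincaré/coercivity depend only on L. Here a(u, u) = ∫(u')² + (-4)·∫u².
Here c = -4 < 0 with |c| < (π/L)² = 9*π^2/16, so coercivity still holds. The condition a(u,u) ≥ α||u||_{H^1}² reads (1−α)∫(u')² ≥ (α−c)∫u². Any admissible α is ≤ 1 (rapidly oscillating u have ∫u²/∫(u')² → 0), and α = 1 would force 0 ≥ (1−c)∫u², impossible since c < 1; so 1−α > 0. By the sharp Poincaré inequality on H^1_0 of an interval of length L, ∫(u')² ≥ (π/L)²∫u² with equality for the first sine mode sin(π(x−x₀)/L) (x₀ the left endpoint), so the inequality holds for all u iff (1−α)(π/L)² ≥ α − c, i.e. α ≤ ((π/L)² + c)/((π/L)² + 1) = (1 + c(L/π)²)/(1 + (L/π)²). (Direct route, valid since c ≤ 0: Poincaré gives c∫u² ≥ c(L/π)²∫(u')², so a(u,u) ≥ (1 + c(L/π)²)∫(u')², while ||u||_{H^1}² ≤ (1 + (L/π)²)∫(u')²; dividing yields the same α.) With (π/L)² = 9*π^2/16 and c = -4, the largest admissible constant is α = ((π/L)² + c)/((π/L)² + 1).
Simplifying, α = (-64 + 9*π^2)/(16 + 9*π^2).


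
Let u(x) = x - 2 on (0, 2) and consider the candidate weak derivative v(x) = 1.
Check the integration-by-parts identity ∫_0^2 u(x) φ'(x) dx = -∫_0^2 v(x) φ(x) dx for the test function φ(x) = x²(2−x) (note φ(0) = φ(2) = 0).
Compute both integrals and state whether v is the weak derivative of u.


LHS = -4/3, RHS = -4/3. Yes, v = u' weakly.

u(x) = x - 2, classical derivative u'(x) = 1.
φ(x) = x²(2−x), so φ'(x) = x*(4 - 3*x).
Note φ(0) = φ(2) = 0, so the boundary term u·φ vanishes.
LHS = ∫_0^2 u(x) φ'(x) dx = ∫_0^2 (-3*x^3 + 10*x^2 - 8*x) dx. Term by term:
  ∫_0^2 -3*x^3 dx = -12;  ∫_0^2 10*x^2 dx = 80/3;  ∫_0^2 -8*x dx = -16.
Sum: -12 + 80/3 − 16 = -4/3.
So LHS = -4/3.
∫_0^2 v(x) φ(x) dx = ∫_0^2 (-x^3 + 2*x^2) dx. Term by term:
  ∫_0^2 -x^3 dx = -4;  ∫_0^2 2*x^2 dx = 16/3.
Sum: -4 + 16/3 = 4/3.
So RHS = -∫_0^2 v(x) φ(x) dx = -4/3.
LHS = RHS, so the identity holds for this test φ.
Moreover u is smooth here and v(x) = u'(x) = 1 pointwise, so the identity holds for every test function. Hence v is the weak derivative of u.


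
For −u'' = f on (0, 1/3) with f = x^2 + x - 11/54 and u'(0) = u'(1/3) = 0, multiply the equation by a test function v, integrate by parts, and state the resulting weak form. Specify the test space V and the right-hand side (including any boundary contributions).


V = H^1(0, 1/3) (no boundary constraint on v; u is determined up to an additive constant); weak form: ∫_0^1/3 u'v' dx = ∫_0^1/3 (x^2 + x - 11/54) v dx for all v ∈ V.

Multiply both sides by a test function v and integrate from 0 to 1/3:
  ∫_0^1/3 −u''(x) v(x) dx = ∫_0^1/3 f(x) v(x) dx.
Integrate the LHS by parts once:
  ∫_0^1/3 −u'' v dx = −[u'(x) v(x)]_0^1/3 + ∫_0^1/3 u'(x) v'(x) dx.
Thus ∫_0^1/3 u'(x) v'(x) dx = ∫_0^1/3 f(x) v(x) dx + [u'(x) v(x)]_0^1/3.
Choose V so that boundary terms are either known or forced to vanish.
u has homogeneous Neumann: u'(0) = u'(1/3) = 0. So [u' v]_0^1/3 = 0·v(1/3) − 0·v(0) = 0 for any v; take V = H^1(0, 1/3).
Weak formulation: find u (satisfying any essential BC) such that ∫_0^1/3 u'(x) v'(x) dx = ∫_0^1/3 f v dx for all v ∈ V (homogeneous Neumann, so boundary terms vanish).
Substituting f(x) = x^2 + x - 11/54, the right-hand side is ∫_0^1/3 (x^2 + x - 11/54) v dx.
Compatibility check (pure Neumann): taking v ≡ 1 ∈ V gives 0 = ∫_0^1/3 f dx + (0) − (0), i.e. ∫_0^1/3 f dx must equal u'(0) − u'(1/3) = 0. Indeed ∫_0^1/3 (x^2 + x - 11/54) dx = 0, so the data are compatible. The solution is then unique only up to an additive constant (fix it e.g. by requiring ∫_0^1/3 u dx = 0).


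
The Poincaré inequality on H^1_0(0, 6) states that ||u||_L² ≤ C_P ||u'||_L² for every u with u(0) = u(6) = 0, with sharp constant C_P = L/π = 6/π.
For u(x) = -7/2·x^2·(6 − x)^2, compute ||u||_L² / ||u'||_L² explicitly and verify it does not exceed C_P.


||u||_L² / ||u'||_L² = sqrt(3) < C_P = 6/π.

u(x) = -7/2·x^2·(6 − x)^2, so u'(x) = 14*x*(-x^2 + 9*x - 18).
u(x) = -7/2·x^2·(6 − x)^2 vanishes at x = 0 and x = 6, so u ∈ H^1_0(0, 6). Differentiate via the product rule and integrate the resulting polynomials term by term.
  ∫_0^6 u² dx = ∫_0^6 (49*x^8/4 - 294*x^7 + 2646*x^6 - 10584*x^5 + 15876*x^4) dx. Term by term:
    ∫_0^6 49*x^8/4 dx = 13716864;  ∫_0^6 -294*x^7 dx = -61725888;  ∫_0^6 2646*x^6 dx = 105815808;
    ∫_0^6 -10584*x^5 dx = -82301184;  ∫_0^6 15876*x^4 dx = 123451776/5.
  Sum: 13716864 − 61725888 + 105815808 − 82301184 + 123451776/5 = 979776/5.
  ∫_0^6 (u')² dx = ∫_0^6 (196*x^6 - 3528*x^5 + 22932*x^4 - 63504*x^3 + 63504*x^2) dx. Term by term:
    ∫_0^6 196*x^6 dx = 7838208;  ∫_0^6 -3528*x^5 dx = -27433728;  ∫_0^6 22932*x^4 dx = 178319232/5;
    ∫_0^6 -63504*x^3 dx = -20575296;  ∫_0^6 63504*x^2 dx = 4572288.
  Sum: 7838208 − 27433728 + 178319232/5 − 20575296 + 4572288 = 326592/5.
∫_0^6 u² dx = 979776/5, so ||u||_L² = 216*sqrt(105)/5.
∫_0^6 (u')² dx = 326592/5, so ||u'||_L² = 216*sqrt(35)/5.
Ratio ||u||_L² / ||u'||_L² = sqrt(3).
Sharp Poincaré constant on H^1_0(0, 6) is C_P = L/π = 6/π, achieved by sin(π/6·x).
A polynomial bump cannot attain the sharp Poincaré constant (only the first sine eigenfunction does), so the ratio is strictly less than C_P, consistent with ||u||_L² ≤ C_P ||u'||_L².


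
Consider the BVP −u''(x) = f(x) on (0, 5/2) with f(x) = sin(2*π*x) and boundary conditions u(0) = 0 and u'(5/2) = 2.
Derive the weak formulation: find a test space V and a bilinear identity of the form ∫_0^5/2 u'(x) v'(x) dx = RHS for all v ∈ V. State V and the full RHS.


V = {v ∈ H^1(0, 5/2) : v(0) = 0} (test functions vanish at x = 0 where u is specified); weak form: ∫_0^5/2 u'v' dx = ∫_0^5/2 (sin(2*π*x)) v dx + 2·v(5/2) for all v ∈ V.

Multiply both sides by a test function v and integrate from 0 to 5/2:
  ∫_0^5/2 −u''(x) v(x) dx = ∫_0^5/2 f(x) v(x) dx.
Integrate the LHS by parts once:
  ∫_0^5/2 −u'' v dx = −[u'(x) v(x)]_0^5/2 + ∫_0^5/2 u'(x) v'(x) dx.
Thus ∫_0^5/2 u'(x) v'(x) dx = ∫_0^5/2 f(x) v(x) dx + [u'(x) v(x)]_0^5/2.
Choose V so that boundary terms are either known or forced to vanish.
Mixed BC: u(0) = 0 (Dirichlet) and u'(5/2) = 2 (Neumann). Define V = {v ∈ H^1(0, 5/2) : v(0) = 0}. Then [u' v]_0^5/2 = u'(5/2)·v(5/2) − u'(0)·0 = 2·v(5/2).
Weak formulation: find u (satisfying any essential BC) such that ∫_0^5/2 u'(x) v'(x) dx = ∫_0^5/2 f v dx + 2·v(5/2) for all v ∈ V (Dirichlet at 0 absorbed into V; Neumann datum at x = 5/2 contributes the boundary term).
Substituting f(x) = sin(2*π*x), the right-hand side is ∫_0^5/2 (sin(2*π*x)) v dx + 2·v(5/2).


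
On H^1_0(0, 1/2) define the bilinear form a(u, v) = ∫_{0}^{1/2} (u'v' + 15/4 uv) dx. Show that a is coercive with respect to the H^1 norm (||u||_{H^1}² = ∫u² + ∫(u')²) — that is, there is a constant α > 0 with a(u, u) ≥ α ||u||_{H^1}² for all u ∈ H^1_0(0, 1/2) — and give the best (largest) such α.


α = 1

Coercivity of a(·,·) on H^1_0(0, 1/2) means a(u, u) ≥ α ||u||_{H^1}² for every u ∈ H^1_0.
The interval has length L = 1/2, and Poincaré/coercivity depend only on L. Here a(u, u) = ∫(u')² + (15/4)·∫u².
Here c = 15/4 ≥ 1, so a(u,u) = ∫(u')² + c∫u² ≥ ∫(u')² + ∫u² = ||u||_{H^1}², i.e. α = 1 works. No larger α is possible: a(u,u) ≥ α||u||_{H^1}² means (1−α)∫(u')² ≥ (α−c)∫u², and for the modes u_n = sin(nπ(x−x₀)/L) (x₀ the left endpoint) one has ∫u_n²/∫(u_n')² = (L/(nπ))² → 0, so a(u_n,u_n)/||u_n||_{H^1}² → 1. Hence the optimal constant is α = 1.
Therefore α = 1.


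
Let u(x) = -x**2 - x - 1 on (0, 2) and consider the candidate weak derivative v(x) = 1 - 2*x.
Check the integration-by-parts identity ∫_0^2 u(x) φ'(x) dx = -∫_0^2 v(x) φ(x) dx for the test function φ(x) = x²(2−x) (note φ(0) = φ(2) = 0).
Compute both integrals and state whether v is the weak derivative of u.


LHS = 68/15, RHS = 28/15. No, v is not the weak derivative of u.

u(x) = -x**2 - x - 1, classical derivative u'(x) = -2*x - 1.
φ(x) = x²(2−x), so φ'(x) = x*(4 - 3*x).
Note φ(0) = φ(2) = 0, so the boundary term u·φ vanishes.
LHS = ∫_0^2 u(x) φ'(x) dx = ∫_0^2 (3*x^4 - x^3 - x^2 - 4*x) dx. Term by term:
  ∫_0^2 3*x^4 dx = 96/5;  ∫_0^2 -x^3 dx = -4;  ∫_0^2 -x^2 dx = -8/3;
  ∫_0^2 -4*x dx = -8.
Sum: 96/5 − 4 − 8/3 − 8 = 68/15.
So LHS = 68/15.
∫_0^2 v(x) φ(x) dx = ∫_0^2 (2*x^4 - 5*x^3 + 2*x^2) dx. Term by term:
  ∫_0^2 2*x^4 dx = 64/5;  ∫_0^2 -5*x^3 dx = -20;  ∫_0^2 2*x^2 dx = 16/3.
Sum: 64/5 − 20 + 16/3 = -28/15.
So RHS = -∫_0^2 v(x) φ(x) dx = 28/15.
LHS − RHS = 8/3 ≠ 0, so the identity fails.
(For a valid weak derivative the identity must hold for EVERY test function, in particular this one. The failure shows v is NOT the weak derivative of u.)
Correct weak derivative would be u'(x) = -2*x - 1.


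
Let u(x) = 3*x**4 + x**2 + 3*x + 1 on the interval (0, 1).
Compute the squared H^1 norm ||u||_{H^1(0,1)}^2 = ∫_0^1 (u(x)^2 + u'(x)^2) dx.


||u||_{H^1}^2 = 1119/14

The H^1 norm (squared) on an interval (0, L) is
  ||u||_{H^1}^2 = ∫_0^L u(x)^2 dx + ∫_0^L u'(x)^2 dx.
Compute u'(x) = 12*x**3 + 2*x + 3.
Then u(x)^2 = 9*x**8 + 6*x**6 + 18*x**5 + 7*x**4 + 6*x**3 + 11*x**2 + 6*x + 1 and u'(x)^2 = 144*x**6 + 48*x**4 + 72*x**3 + 4*x**2 + 12*x + 9.
Integrate each monomial from 0 to 1 using ∫_0^1 c·x^n dx = c·1^(n+1)/(n+1):
  ∫_0^1 u(x)^2 dx = ∫_0^1 (9*x^8 + 6*x^6 + 18*x^5 + 7*x^4 + 6*x^3 + 11*x^2 + 6*x + 1) dx. Term by term:
    ∫_0^1 9*x^8 dx = 1;  ∫_0^1 6*x^6 dx = 6/7;  ∫_0^1 18*x^5 dx = 3;
    ∫_0^1 7*x^4 dx = 7/5;  ∫_0^1 6*x^3 dx = 3/2;  ∫_0^1 11*x^2 dx = 11/3;
    ∫_0^1 6*x dx = 3;  ∫_0^1 1 dx = 1.
  Sum: 1 + 6/7 + 3 + 7/5 + 3/2 + 11/3 + 3 + 1 = 3239/210.
  ∫_0^1 u'(x)^2 dx = ∫_0^1 (144*x^6 + 48*x^4 + 72*x^3 + 4*x^2 + 12*x + 9) dx. Term by term:
    ∫_0^1 144*x^6 dx = 144/7;  ∫_0^1 48*x^4 dx = 48/5;  ∫_0^1 72*x^3 dx = 18;
    ∫_0^1 4*x^2 dx = 4/3;  ∫_0^1 12*x dx = 6;  ∫_0^1 9 dx = 9.
  Sum: 144/7 + 48/5 + 18 + 4/3 + 6 + 9 = 6773/105.
Adding: ||u||_{H^1}^2 = 3239/210 + 6773/105 = 1119/14.


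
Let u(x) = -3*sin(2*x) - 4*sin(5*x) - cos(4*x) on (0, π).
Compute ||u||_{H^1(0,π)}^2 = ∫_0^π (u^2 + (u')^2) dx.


||u||_{H^1(0,π)}^2 = 1360/9 + 239*π

u'(x) = 4*sin(4*x) - 6*cos(2*x) - 20*cos(5*x).
Expand u² and (u')² and integrate term by term on (0, π), using: for integers n ≥ 1, ∫_0^π sin²(nx) dx = ∫_0^π cos²(nx) dx = π/2; for n ≠ n', ∫_0^π sin(nx)sin(n'x) dx = ∫_0^π cos(nx)cos(n'x) dx = 0; and by product-to-sum, ∫_0^π sin(nx)cos(n'x) dx = ½∫_0^π [sin((n+n')x) + sin((n−n')x)] dx, which is 0 when n+n' is even and 2n/(n²−n'²) when n+n' is odd (it need not vanish on (0, π)).
  u² squared terms: (-1)²·∫cos(4x)² dx = 1·π/2 = π/2;  (-4)²·∫sin(5x)² dx = 16·π/2 = 8*π;  (-3)²·∫sin(2x)² dx = 9·π/2 = 9*π/2.
  u² cross terms: 2·(-1)·(-4)·∫cos(4x)·sin(5x) dx = 8·(10/9) = 80/9;  2·(-1)·(-3)·∫cos(4x)·sin(2x) dx = 6·(0) = 0;  2·(-4)·(-3)·∫sin(5x)·sin(2x) dx = 24·(0) = 0.
  So ∫_0^π u² dx = π/2 + 8*π + 9*π/2 + 80/9 + 0 + 0 = 80/9 + 13*π.
  (u')² squared terms: (-20)²·∫cos(5x)² dx = 400·π/2 = 200*π;  (-6)²·∫cos(2x)² dx = 36·π/2 = 18*π;  (4)²·∫sin(4x)² dx = 16·π/2 = 8*π.
  (u')² cross terms: 2·(-20)·(-6)·∫cos(5x)·cos(2x) dx = 240·(0) = 0;  2·(-20)·(4)·∫cos(5x)·sin(4x) dx = -160·(-8/9) = 1280/9;  2·(-6)·(4)·∫cos(2x)·sin(4x) dx = -48·(0) = 0.
  So ∫_0^π (u')² dx = 200*π + 18*π + 8*π + 0 + 1280/9 + 0 = 1280/9 + 226*π.
||u||_{H^1}^2 = (80/9 + 13*π) + (1280/9 + 226*π) = 1360/9 + 239*π.


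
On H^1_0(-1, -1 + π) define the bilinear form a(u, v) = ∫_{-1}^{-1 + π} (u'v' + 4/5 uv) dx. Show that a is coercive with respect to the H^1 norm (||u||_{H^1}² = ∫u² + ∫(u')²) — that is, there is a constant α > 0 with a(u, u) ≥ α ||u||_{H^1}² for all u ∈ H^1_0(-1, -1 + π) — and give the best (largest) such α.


α = 9/10

Coercivity of a(·,·) on H^1_0(-1, -1 + π) means a(u, u) ≥ α ||u||_{H^1}² for every u ∈ H^1_0.
The interval has length L = π, and Poincaré/coercivity depend only on L. Here a(u, u) = ∫(u')² + (4/5)·∫u².
Here 0 < c = 4/5 < 1. The condition a(u,u) ≥ α||u||_{H^1}² reads (1−α)∫(u')² ≥ (α−c)∫u². Any admissible α is ≤ 1 (rapidly oscillating u have ∫u²/∫(u')² → 0), and α = 1 would force 0 ≥ (1−c)∫u², impossible since c < 1; so 1−α > 0. By the sharp Poincaré inequality on H^1_0 of an interval of length L, ∫(u')² ≥ (π/L)²∫u² with equality for the first sine mode sin(π(x−x₀)/L) (x₀ the left endpoint), so the inequality holds for all u iff (1−α)(π/L)² ≥ α − c, i.e. α ≤ ((π/L)² + c)/((π/L)² + 1) = (1 + c(L/π)²)/(1 + (L/π)²). With (π/L)² = 1 and c = 4/5, the largest admissible constant is α = ((π/L)² + c)/((π/L)² + 1).
Simplifying, α = 9/10.


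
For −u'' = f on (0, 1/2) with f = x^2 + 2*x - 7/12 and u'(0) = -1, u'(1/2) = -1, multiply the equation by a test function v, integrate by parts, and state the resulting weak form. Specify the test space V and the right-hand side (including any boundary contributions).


V = H^1(0, 1/2) (v unrestricted at boundary; u is determined up to an additive constant); weak form: ∫_0^1/2 u'v' dx = ∫_0^1/2 (x^2 + 2*x - 7/12) v dx − v(1/2) + v(0) for all v ∈ V.

Multiply both sides by a test function v and integrate from 0 to 1/2:
  ∫_0^1/2 −u''(x) v(x) dx = ∫_0^1/2 f(x) v(x) dx.
Integrate the LHS by parts once:
  ∫_0^1/2 −u'' v dx = −[u'(x) v(x)]_0^1/2 + ∫_0^1/2 u'(x) v'(x) dx.
Thus ∫_0^1/2 u'(x) v'(x) dx = ∫_0^1/2 f(x) v(x) dx + [u'(x) v(x)]_0^1/2.
Choose V so that boundary terms are either known or forced to vanish.
u has inhomogeneous Neumann u'(0) = -1, u'(1/2) = -1. [u' v]_0^1/2 = (-1)·v(1/2) − (-1)·v(0) = − v(1/2) + v(0). Take V = H^1(0, 1/2); boundary term becomes part of RHS.
Weak formulation: find u (satisfying any essential BC) such that ∫_0^1/2 u'(x) v'(x) dx = ∫_0^1/2 f v dx − v(1/2) + v(0) for all v ∈ V (Neumann data are natural BCs: they enter the RHS as boundary terms).
Substituting f(x) = x^2 + 2*x - 7/12, the right-hand side is ∫_0^1/2 (x^2 + 2*x - 7/12) v dx − v(1/2) + v(0).
Compatibility check (pure Neumann): taking v ≡ 1 ∈ V gives 0 = ∫_0^1/2 f dx + (-1) − (-1), i.e. ∫_0^1/2 f dx must equal u'(0) − u'(1/2) = 0. Indeed ∫_0^1/2 (x^2 + 2*x - 7/12) dx = 0, so the data are compatible. The solution is then unique only up to an additive constant (fix it e.g. by requiring ∫_0^1/2 u dx = 0).


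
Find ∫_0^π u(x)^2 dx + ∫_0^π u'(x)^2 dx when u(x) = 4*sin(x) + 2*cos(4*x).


||u||_{H^1(0,π)}^2 = -544/15 + 50*π

u'(x) = -8*sin(4*x) + 4*cos(x).
Expand u² and (u')² and integrate term by term on (0, π), using: for integers n ≥ 1, ∫_0^π sin²(nx) dx = ∫_0^π cos²(nx) dx = π/2; for n ≠ n', ∫_0^π sin(nx)sin(n'x) dx = ∫_0^π cos(nx)cos(n'x) dx = 0; and by product-to-sum, ∫_0^π sin(nx)cos(n'x) dx = ½∫_0^π [sin((n+n')x) + sin((n−n')x)] dx, which is 0 when n+n' is even and 2n/(n²−n'²) when n+n' is odd (it need not vanish on (0, π)).
  u² squared terms: (2)²·∫cos(4x)² dx = 4·π/2 = 2*π;  (4)²·∫sin(x)² dx = 16·π/2 = 8*π.
  u² cross terms: 2·(2)·(4)·∫cos(4x)·sin(x) dx = 16·(-2/15) = -32/15.
  So ∫_0^π u² dx = 2*π + 8*π − 32/15 = -32/15 + 10*π.
  (u')² squared terms: (-8)²·∫sin(4x)² dx = 64·π/2 = 32*π;  (4)²·∫cos(x)² dx = 16·π/2 = 8*π.
  (u')² cross terms: 2·(-8)·(4)·∫sin(4x)·cos(x) dx = -64·(8/15) = -512/15.
  So ∫_0^π (u')² dx = 32*π + 8*π − 512/15 = -512/15 + 40*π.
||u||_{H^1}^2 = (-32/15 + 10*π) + (-512/15 + 40*π) = -544/15 + 50*π.


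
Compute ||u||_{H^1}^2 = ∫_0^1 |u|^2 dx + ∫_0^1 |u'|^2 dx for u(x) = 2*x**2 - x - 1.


||u||_{H^1}^2 = 47/15

The H^1 norm (squared) on an interval (0, L) is
  ||u||_{H^1}^2 = ∫_0^L u(x)^2 dx + ∫_0^L u'(x)^2 dx.
Compute u'(x) = 4*x - 1.
Then u(x)^2 = 4*x**4 - 4*x**3 - 3*x**2 + 2*x + 1 and u'(x)^2 = 16*x**2 - 8*x + 1.
Integrate each monomial from 0 to 1 using ∫_0^1 c·x^n dx = c·1^(n+1)/(n+1):
  ∫_0^1 u(x)^2 dx = ∫_0^1 (4*x^4 - 4*x^3 - 3*x^2 + 2*x + 1) dx. Term by term:
    ∫_0^1 4*x^4 dx = 4/5;  ∫_0^1 -4*x^3 dx = -1;  ∫_0^1 -3*x^2 dx = -1;
    ∫_0^1 2*x dx = 1;  ∫_0^1 1 dx = 1.
  Sum: 4/5 − 1 − 1 + 1 + 1 = 4/5.
  ∫_0^1 u'(x)^2 dx = ∫_0^1 (16*x^2 - 8*x + 1) dx. Term by term:
    ∫_0^1 16*x^2 dx = 16/3;  ∫_0^1 -8*x dx = -4;  ∫_0^1 1 dx = 1.
  Sum: 16/3 − 4 + 1 = 7/3.
Adding: ||u||_{H^1}^2 = 4/5 + 7/3 = 47/15.


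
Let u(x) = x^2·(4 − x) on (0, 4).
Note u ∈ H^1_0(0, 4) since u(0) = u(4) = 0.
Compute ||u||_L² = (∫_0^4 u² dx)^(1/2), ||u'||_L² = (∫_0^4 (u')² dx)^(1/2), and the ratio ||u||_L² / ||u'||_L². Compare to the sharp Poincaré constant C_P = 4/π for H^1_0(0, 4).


||u||_L² / ||u'||_L² = 2*sqrt(14)/7 < C_P = 4/π.

u(x) = x^2·(4 − x), so u'(x) = x*(8 - 3*x).
u(x) = x^2·(4 − x) vanishes at x = 0 and x = 4, so u ∈ H^1_0(0, 4). Differentiate via the product rule and integrate the resulting polynomials term by term.
  ∫_0^4 u² dx = ∫_0^4 (x^6 - 8*x^5 + 16*x^4) dx. Term by term:
    ∫_0^4 x^6 dx = 16384/7;  ∫_0^4 -8*x^5 dx = -16384/3;  ∫_0^4 16*x^4 dx = 16384/5.
  Sum: 16384/7 − 16384/3 + 16384/5 = 16384/105.
  ∫_0^4 (u')² dx = ∫_0^4 (9*x^4 - 48*x^3 + 64*x^2) dx. Term by term:
    ∫_0^4 9*x^4 dx = 9216/5;  ∫_0^4 -48*x^3 dx = -3072;  ∫_0^4 64*x^2 dx = 4096/3.
  Sum: 9216/5 − 3072 + 4096/3 = 2048/15.
∫_0^4 u² dx = 16384/105, so ||u||_L² = 128*sqrt(105)/105.
∫_0^4 (u')² dx = 2048/15, so ||u'||_L² = 32*sqrt(30)/15.
Ratio ||u||_L² / ||u'||_L² = 2*sqrt(14)/7.
Sharp Poincaré constant on H^1_0(0, 4) is C_P = L/π = 4/π, achieved by sin(π/4·x).
A polynomial bump cannot attain the sharp Poincaré constant (only the first sine eigenfunction does), so the ratio is strictly less than C_P, consistent with ||u||_L² ≤ C_P ||u'||_L².


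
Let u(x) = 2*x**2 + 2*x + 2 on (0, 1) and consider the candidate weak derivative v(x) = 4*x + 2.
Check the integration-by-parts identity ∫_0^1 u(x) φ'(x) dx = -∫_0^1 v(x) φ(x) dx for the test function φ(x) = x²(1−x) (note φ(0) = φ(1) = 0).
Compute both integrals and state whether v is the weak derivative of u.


LHS = -11/30, RHS = -11/30. Yes, v = u' weakly.

u(x) = 2*x**2 + 2*x + 2, classical derivative u'(x) = 4*x + 2.
φ(x) = x²(1−x), so φ'(x) = x*(2 - 3*x).
Note φ(0) = φ(1) = 0, so the boundary term u·φ vanishes.
LHS = ∫_0^1 u(x) φ'(x) dx = ∫_0^1 (-6*x^4 - 2*x^3 - 2*x^2 + 4*x) dx. Term by term:
  ∫_0^1 -6*x^4 dx = -6/5;  ∫_0^1 -2*x^3 dx = -1/2;  ∫_0^1 -2*x^2 dx = -2/3;
  ∫_0^1 4*x dx = 2.
Sum: -6/5 − 1/2 − 2/3 + 2 = -11/30.
So LHS = -11/30.
∫_0^1 v(x) φ(x) dx = ∫_0^1 (-4*x^4 + 2*x^3 + 2*x^2) dx. Term by term:
  ∫_0^1 -4*x^4 dx = -4/5;  ∫_0^1 2*x^3 dx = 1/2;  ∫_0^1 2*x^2 dx = 2/3.
Sum: -4/5 + 1/2 + 2/3 = 11/30.
So RHS = -∫_0^1 v(x) φ(x) dx = -11/30.
LHS = RHS, so the identity holds for this test φ.
Moreover u is smooth here and v(x) = u'(x) = 4*x + 2 pointwise, so the identity holds for every test function. Hence v is the weak derivative of u.


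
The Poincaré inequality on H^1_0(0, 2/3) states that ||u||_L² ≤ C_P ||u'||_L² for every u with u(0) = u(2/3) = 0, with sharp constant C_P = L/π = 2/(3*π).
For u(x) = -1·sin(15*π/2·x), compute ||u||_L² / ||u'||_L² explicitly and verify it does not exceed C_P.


||u||_L² / ||u'||_L² = 2/(15*π) < C_P = 2/(3*π).

u(x) = -1·sin(15*π/2·x), so u'(x) = -15*π*cos(15*π*x/2)/2.
Writing u(x) = A·sin(kπx/L) with A = -1 and k = 5, use ∫_0^L sin²(kπx/L) dx = L/2 and ∫_0^L cos²(kπx/L) dx = L/2.
u² = 1·sin²(15*π/2·x) and (u')² = 225*π^2/4·cos²(15*π/2·x), and each of sin², cos² integrates to L/2 = 1/3 over (0, 2/3).
∫_0^2/3 u² dx = 1/3, so ||u||_L² = sqrt(3)/3.
∫_0^2/3 (u')² dx = 75*π^2/4, so ||u'||_L² = 5*sqrt(3)*π/2.
Ratio ||u||_L² / ||u'||_L² = 2/(15*π).
Sharp Poincaré constant on H^1_0(0, 2/3) is C_P = L/π = 2/(3*π), achieved by sin(3*π/2·x).
This is the k = 5 harmonic; the ratio L/(kπ) is strictly less than C_P = L/π, consistent with the sharp inequality ||u||_L² ≤ C_P ||u'||_L².


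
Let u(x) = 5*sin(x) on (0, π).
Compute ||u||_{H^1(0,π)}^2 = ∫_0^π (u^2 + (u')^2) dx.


||u||_{H^1(0,π)}^2 = 25*π

u'(x) = 5*cos(x).
Expand u² and (u')² and integrate term by term on (0, π), using: for integers n ≥ 1, ∫_0^π sin²(nx) dx = ∫_0^π cos²(nx) dx = π/2; for n ≠ n', ∫_0^π sin(nx)sin(n'x) dx = ∫_0^π cos(nx)cos(n'x) dx = 0; and by product-to-sum, ∫_0^π sin(nx)cos(n'x) dx = ½∫_0^π [sin((n+n')x) + sin((n−n')x)] dx, which is 0 when n+n' is even and 2n/(n²−n'²) when n+n' is odd (it need not vanish on (0, π)).
  u² squared terms: (5)²·∫sin(x)² dx = 25·π/2 = 25*π/2.
  So ∫_0^π u² dx = 25*π/2.
  (u')² squared terms: (5)²·∫cos(x)² dx = 25·π/2 = 25*π/2.
  So ∫_0^π (u')² dx = 25*π/2.
||u||_{H^1}^2 = (25*π/2) + (25*π/2) = 25*π.


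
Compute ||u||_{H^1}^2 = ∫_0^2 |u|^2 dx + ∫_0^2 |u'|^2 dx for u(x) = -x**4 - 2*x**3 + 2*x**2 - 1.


||u||_{H^1}^2 = 52046/63

The H^1 norm (squared) on an interval (0, L) is
  ||u||_{H^1}^2 = ∫_0^L u(x)^2 dx + ∫_0^L u'(x)^2 dx.
Compute u'(x) = -4*x**3 - 6*x**2 + 4*x.
Then u(x)^2 = x**8 + 4*x**7 - 8*x**5 + 6*x**4 + 4*x**3 - 4*x**2 + 1 and u'(x)^2 = 16*x**6 + 48*x**5 + 4*x**4 - 48*x**3 + 16*x**2.
Integrate each monomial from 0 to 2 using ∫_0^2 c·x^n dx = c·2^(n+1)/(n+1):
  ∫_0^2 u(x)^2 dx = ∫_0^2 (x^8 + 4*x^7 - 8*x^5 + 6*x^4 + 4*x^3 - 4*x^2 + 1) dx. Term by term:
    ∫_0^2 x^8 dx = 512/9;  ∫_0^2 4*x^7 dx = 128;  ∫_0^2 -8*x^5 dx = -256/3;
    ∫_0^2 6*x^4 dx = 192/5;  ∫_0^2 4*x^3 dx = 16;  ∫_0^2 -4*x^2 dx = -32/3;
    ∫_0^2 1 dx = 2.
  Sum: 512/9 + 128 − 256/3 + 192/5 + 16 − 32/3 + 2 = 6538/45.
  ∫_0^2 u'(x)^2 dx = ∫_0^2 (16*x^6 + 48*x^5 + 4*x^4 - 48*x^3 + 16*x^2) dx. Term by term:
    ∫_0^2 16*x^6 dx = 2048/7;  ∫_0^2 48*x^5 dx = 512;  ∫_0^2 4*x^4 dx = 128/5;
    ∫_0^2 -48*x^3 dx = -192;  ∫_0^2 16*x^2 dx = 128/3.
  Sum: 2048/7 + 512 + 128/5 − 192 + 128/3 = 71488/105.
Adding: ||u||_{H^1}^2 = 6538/45 + 71488/105 = 52046/63.


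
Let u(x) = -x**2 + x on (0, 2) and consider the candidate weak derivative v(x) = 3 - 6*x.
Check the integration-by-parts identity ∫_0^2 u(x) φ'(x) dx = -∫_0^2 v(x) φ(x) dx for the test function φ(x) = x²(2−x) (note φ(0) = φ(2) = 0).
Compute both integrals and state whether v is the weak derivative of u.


LHS = 28/15, RHS = 28/5. No, v is not the weak derivative of u.

u(x) = -x**2 + x, classical derivative u'(x) = 1 - 2*x.
φ(x) = x²(2−x), so φ'(x) = x*(4 - 3*x).
Note φ(0) = φ(2) = 0, so the boundary term u·φ vanishes.
LHS = ∫_0^2 u(x) φ'(x) dx = ∫_0^2 (3*x^4 - 7*x^3 + 4*x^2) dx. Term by term:
  ∫_0^2 3*x^4 dx = 96/5;  ∫_0^2 -7*x^3 dx = -28;  ∫_0^2 4*x^2 dx = 32/3.
Sum: 96/5 − 28 + 32/3 = 28/15.
So LHS = 28/15.
∫_0^2 v(x) φ(x) dx = ∫_0^2 (6*x^4 - 15*x^3 + 6*x^2) dx. Term by term:
  ∫_0^2 6*x^4 dx = 192/5;  ∫_0^2 -15*x^3 dx = -60;  ∫_0^2 6*x^2 dx = 16.
Sum: 192/5 − 60 + 16 = -28/5.
So RHS = -∫_0^2 v(x) φ(x) dx = 28/5.
LHS − RHS = -56/15 ≠ 0, so the identity fails.
(For a valid weak derivative the identity must hold for EVERY test function, in particular this one. The failure shows v is NOT the weak derivative of u.)
Correct weak derivative would be u'(x) = 1 - 2*x.


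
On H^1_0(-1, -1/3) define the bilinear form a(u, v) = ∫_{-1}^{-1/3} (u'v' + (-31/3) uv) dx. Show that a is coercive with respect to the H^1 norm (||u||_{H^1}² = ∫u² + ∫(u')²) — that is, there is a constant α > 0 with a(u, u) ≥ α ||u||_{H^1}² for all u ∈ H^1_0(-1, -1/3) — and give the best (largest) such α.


α = (-124 + 27*π^2)/(3*(4 + 9*π^2))

Coercivity of a(·,·) on H^1_0(-1, -1/3) means a(u, u) ≥ α ||u||_{H^1}² for every u ∈ H^1_0.
The interval has length L = 2/3, and Poincaré/coercivity depend only on L. Here a(u, u) = ∫(u')² + (-31/3)·∫u².
Here c = -31/3 < 0 with |c| < (π/L)² = 9*π^2/4, so coercivity still holds. The condition a(u,u) ≥ α||u||_{H^1}² reads (1−α)∫(u')² ≥ (α−c)∫u². Any admissible α is ≤ 1 (rapidly oscillating u have ∫u²/∫(u')² → 0), and α = 1 would force 0 ≥ (1−c)∫u², impossible since c < 1; so 1−α > 0. By the sharp Poincaré inequality on H^1_0 of an interval of length L, ∫(u')² ≥ (π/L)²∫u² with equality for the first sine mode sin(π(x−x₀)/L) (x₀ the left endpoint), so the inequality holds for all u iff (1−α)(π/L)² ≥ α − c, i.e. α ≤ ((π/L)² + c)/((π/L)² + 1) = (1 + c(L/π)²)/(1 + (L/π)²). (Direct route, valid since c ≤ 0: Poincaré gives c∫u² ≥ c(L/π)²∫(u')², so a(u,u) ≥ (1 + c(L/π)²)∫(u')², while ||u||_{H^1}² ≤ (1 + (L/π)²)∫(u')²; dividing yields the same α.) With (π/L)² = 9*π^2/4 and c = -31/3, the largest admissible constant is α = ((π/L)² + c)/((π/L)² + 1).
Simplifying, α = (-124 + 27*π^2)/(3*(4 + 9*π^2)).


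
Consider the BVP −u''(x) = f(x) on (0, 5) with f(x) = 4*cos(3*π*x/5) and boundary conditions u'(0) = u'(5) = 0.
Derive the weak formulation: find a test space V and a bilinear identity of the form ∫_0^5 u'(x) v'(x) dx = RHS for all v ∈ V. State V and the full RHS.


V = H^1(0, 5) (no boundary constraint on v; u is determined up to an additive constant); weak form: ∫_0^5 u'v' dx = ∫_0^5 (4*cos(3*π*x/5)) v dx for all v ∈ V.

Multiply both sides by a test function v and integrate from 0 to 5:
  ∫_0^5 −u''(x) v(x) dx = ∫_0^5 f(x) v(x) dx.
Integrate the LHS by parts once:
  ∫_0^5 −u'' v dx = −[u'(x) v(x)]_0^5 + ∫_0^5 u'(x) v'(x) dx.
Thus ∫_0^5 u'(x) v'(x) dx = ∫_0^5 f(x) v(x) dx + [u'(x) v(x)]_0^5.
Choose V so that boundary terms are either known or forced to vanish.
u has homogeneous Neumann: u'(0) = u'(5) = 0. So [u' v]_0^5 = 0·v(5) − 0·v(0) = 0 for any v; take V = H^1(0, 5).
Weak formulation: find u (satisfying any essential BC) such that ∫_0^5 u'(x) v'(x) dx = ∫_0^5 f v dx for all v ∈ V (homogeneous Neumann, so boundary terms vanish).
Substituting f(x) = 4*cos(3*π*x/5), the right-hand side is ∫_0^5 (4*cos(3*π*x/5)) v dx.
Compatibility check (pure Neumann): taking v ≡ 1 ∈ V gives 0 = ∫_0^5 f dx + (0) − (0), i.e. ∫_0^5 f dx must equal u'(0) − u'(5) = 0. Indeed ∫_0^5 (4*cos(3*π*x/5)) dx = 0, so the data are compatible. The solution is then unique only up to an additive constant (fix it e.g. by requiring ∫_0^5 u dx = 0).


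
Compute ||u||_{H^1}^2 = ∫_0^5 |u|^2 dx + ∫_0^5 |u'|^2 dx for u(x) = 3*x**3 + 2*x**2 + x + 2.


||u||_{H^1}^2 = 4290050/21

The H^1 norm (squared) on an interval (0, L) is
  ||u||_{H^1}^2 = ∫_0^L u(x)^2 dx + ∫_0^L u'(x)^2 dx.
Compute u'(x) = 9*x**2 + 4*x + 1.
Then u(x)^2 = 9*x**6 + 12*x**5 + 10*x**4 + 16*x**3 + 9*x**2 + 4*x + 4 and u'(x)^2 = 81*x**4 + 72*x**3 + 34*x**2 + 8*x + 1.
Integrate each monomial from 0 to 5 using ∫_0^5 c·x^n dx = c·5^(n+1)/(n+1):
  ∫_0^5 u(x)^2 dx = ∫_0^5 (9*x^6 + 12*x^5 + 10*x^4 + 16*x^3 + 9*x^2 + 4*x + 4) dx. Term by term:
    ∫_0^5 9*x^6 dx = 703125/7;  ∫_0^5 12*x^5 dx = 31250;  ∫_0^5 10*x^4 dx = 6250;
    ∫_0^5 16*x^3 dx = 2500;  ∫_0^5 9*x^2 dx = 375;  ∫_0^5 4*x dx = 50;
    ∫_0^5 4 dx = 20.
  Sum: 703125/7 + 31250 + 6250 + 2500 + 375 + 50 + 20 = 986240/7.
  ∫_0^5 u'(x)^2 dx = ∫_0^5 (81*x^4 + 72*x^3 + 34*x^2 + 8*x + 1) dx. Term by term:
    ∫_0^5 81*x^4 dx = 50625;  ∫_0^5 72*x^3 dx = 11250;  ∫_0^5 34*x^2 dx = 4250/3;
    ∫_0^5 8*x dx = 100;  ∫_0^5 1 dx = 5.
  Sum: 50625 + 11250 + 4250/3 + 100 + 5 = 190190/3.
Adding: ||u||_{H^1}^2 = 986240/7 + 190190/3 = 4290050/21.


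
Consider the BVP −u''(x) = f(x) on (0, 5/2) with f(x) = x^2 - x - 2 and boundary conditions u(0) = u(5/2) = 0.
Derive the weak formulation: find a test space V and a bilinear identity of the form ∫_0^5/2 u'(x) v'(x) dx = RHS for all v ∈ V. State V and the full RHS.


V = H^1_0(0, 5/2) (so v(0) = v(5/2) = 0); weak form: ∫_0^5/2 u'v' dx = ∫_0^5/2 (x^2 - x - 2) v dx for all v ∈ V.

Multiply both sides by a test function v and integrate from 0 to 5/2:
  ∫_0^5/2 −u''(x) v(x) dx = ∫_0^5/2 f(x) v(x) dx.
Integrate the LHS by parts once:
  ∫_0^5/2 −u'' v dx = −[u'(x) v(x)]_0^5/2 + ∫_0^5/2 u'(x) v'(x) dx.
Thus ∫_0^5/2 u'(x) v'(x) dx = ∫_0^5/2 f(x) v(x) dx + [u'(x) v(x)]_0^5/2.
Choose V so that boundary terms are either known or forced to vanish.
u is Dirichlet: u(0) = u(5/2) = 0. Let V = H^1_0(0, 5/2); then v(0) = v(5/2) = 0, and [u' v]_0^5/2 = 0.
Weak formulation: find u (satisfying any essential BC) such that ∫_0^5/2 u'(x) v'(x) dx = ∫_0^5/2 f v dx for all v ∈ V.
Substituting f(x) = x^2 - x - 2, the right-hand side is ∫_0^5/2 (x^2 - x - 2) v dx.


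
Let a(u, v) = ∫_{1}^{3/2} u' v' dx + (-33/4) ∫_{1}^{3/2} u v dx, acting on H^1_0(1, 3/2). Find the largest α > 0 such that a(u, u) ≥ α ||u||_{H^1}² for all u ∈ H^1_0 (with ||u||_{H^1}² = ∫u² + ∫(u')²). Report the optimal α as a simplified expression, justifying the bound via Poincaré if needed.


α = (-33 + 16*π^2)/(4*(1 + 4*π^2))

Coercivity of a(·,·) on H^1_0(1, 3/2) means a(u, u) ≥ α ||u||_{H^1}² for every u ∈ H^1_0.
The interval has length L = 1/2, and Poincaré/coercivity depend only on L. Here a(u, u) = ∫(u')² + (-33/4)·∫u².
Here c = -33/4 < 0 with |c| < (π/L)² = 4*π^2, so coercivity still holds. The condition a(u,u) ≥ α||u||_{H^1}² reads (1−α)∫(u')² ≥ (α−c)∫u². Any admissible α is ≤ 1 (rapidly oscillating u have ∫u²/∫(u')² → 0), and α = 1 would force 0 ≥ (1−c)∫u², impossible since c < 1; so 1−α > 0. By the sharp Poincaré inequality on H^1_0 of an interval of length L, ∫(u')² ≥ (π/L)²∫u² with equality for the first sine mode sin(π(x−x₀)/L) (x₀ the left endpoint), so the inequality holds for all u iff (1−α)(π/L)² ≥ α − c, i.e. α ≤ ((π/L)² + c)/((π/L)² + 1) = (1 + c(L/π)²)/(1 + (L/π)²). (Direct route, valid since c ≤ 0: Poincaré gives c∫u² ≥ c(L/π)²∫(u')², so a(u,u) ≥ (1 + c(L/π)²)∫(u')², while ||u||_{H^1}² ≤ (1 + (L/π)²)∫(u')²; dividing yields the same α.) With (π/L)² = 4*π^2 and c = -33/4, the largest admissible constant is α = ((π/L)² + c)/((π/L)² + 1).
Simplifying, α = (-33 + 16*π^2)/(4*(1 + 4*π^2)).


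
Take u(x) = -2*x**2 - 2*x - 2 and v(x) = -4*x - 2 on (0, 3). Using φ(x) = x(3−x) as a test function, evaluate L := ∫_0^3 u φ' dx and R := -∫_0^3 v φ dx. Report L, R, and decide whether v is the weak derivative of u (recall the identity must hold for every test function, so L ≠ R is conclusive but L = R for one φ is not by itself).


LHS = 36, RHS = 36. Yes, v = u' weakly.

u(x) = -2*x**2 - 2*x - 2, classical derivative u'(x) = -4*x - 2.
φ(x) = x(3−x), so φ'(x) = 3 - 2*x.
Note φ(0) = φ(3) = 0, so the boundary term u·φ vanishes.
LHS = ∫_0^3 u(x) φ'(x) dx = ∫_0^3 (4*x^3 - 2*x^2 - 2*x - 6) dx. Term by term:
  ∫_0^3 4*x^3 dx = 81;  ∫_0^3 -2*x^2 dx = -18;  ∫_0^3 -2*x dx = -9;
  ∫_0^3 -6 dx = -18.
Sum: 81 − 18 − 9 − 18 = 36.
So LHS = 36.
∫_0^3 v(x) φ(x) dx = ∫_0^3 (4*x^3 - 10*x^2 - 6*x) dx. Term by term:
  ∫_0^3 4*x^3 dx = 81;  ∫_0^3 -10*x^2 dx = -90;  ∫_0^3 -6*x dx = -27.
Sum: 81 − 90 − 27 = -36.
So RHS = -∫_0^3 v(x) φ(x) dx = 36.
LHS = RHS, so the identity holds for this test φ.
Moreover u is smooth here and v(x) = u'(x) = -4*x - 2 pointwise, so the identity holds for every test function. Hence v is the weak derivative of u.


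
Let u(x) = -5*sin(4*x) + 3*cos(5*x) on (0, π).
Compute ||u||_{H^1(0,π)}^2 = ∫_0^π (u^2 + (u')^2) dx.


||u||_{H^1(0,π)}^2 = 2080/3 + 659*π/2

u'(x) = -15*sin(5*x) - 20*cos(4*x).
Expand u² and (u')² and integrate term by term on (0, π), using: for integers n ≥ 1, ∫_0^π sin²(nx) dx = ∫_0^π cos²(nx) dx = π/2; for n ≠ n', ∫_0^π sin(nx)sin(n'x) dx = ∫_0^π cos(nx)cos(n'x) dx = 0; and by product-to-sum, ∫_0^π sin(nx)cos(n'x) dx = ½∫_0^π [sin((n+n')x) + sin((n−n')x)] dx, which is 0 when n+n' is even and 2n/(n²−n'²) when n+n' is odd (it need not vanish on (0, π)).
  u² squared terms: (-5)²·∫sin(4x)² dx = 25·π/2 = 25*π/2;  (3)²·∫cos(5x)² dx = 9·π/2 = 9*π/2.
  u² cross terms: 2·(-5)·(3)·∫sin(4x)·cos(5x) dx = -30·(-8/9) = 80/3.
  So ∫_0^π u² dx = 25*π/2 + 9*π/2 + 80/3 = 80/3 + 17*π.
  (u')² squared terms: (-20)²·∫cos(4x)² dx = 400·π/2 = 200*π;  (-15)²·∫sin(5x)² dx = 225·π/2 = 225*π/2.
  (u')² cross terms: 2·(-20)·(-15)·∫cos(4x)·sin(5x) dx = 600·(10/9) = 2000/3.
  So ∫_0^π (u')² dx = 200*π + 225*π/2 + 2000/3 = 2000/3 + 625*π/2.
||u||_{H^1}^2 = (80/3 + 17*π) + (2000/3 + 625*π/2) = 2080/3 + 659*π/2.


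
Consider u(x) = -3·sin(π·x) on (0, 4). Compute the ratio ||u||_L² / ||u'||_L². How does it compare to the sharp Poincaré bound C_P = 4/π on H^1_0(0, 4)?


||u||_L² / ||u'||_L² = 1/π < C_P = 4/π.

u(x) = -3·sin(π·x), so u'(x) = -3*π*cos(π*x).
Writing u(x) = A·sin(kπx/L) with A = -3 and k = 4, use ∫_0^L sin²(kπx/L) dx = L/2 and ∫_0^L cos²(kπx/L) dx = L/2.
u² = 9·sin²(π·x) and (u')² = 9*π^2·cos²(π·x), and each of sin², cos² integrates to L/2 = 2 over (0, 4).
∫_0^4 u² dx = 18, so ||u||_L² = 3*sqrt(2).
∫_0^4 (u')² dx = 18*π^2, so ||u'||_L² = 3*sqrt(2)*π.
Ratio ||u||_L² / ||u'||_L² = 1/π.
Sharp Poincaré constant on H^1_0(0, 4) is C_P = L/π = 4/π, achieved by sin(π/4·x).
This is the k = 4 harmonic; the ratio L/(kπ) is strictly less than C_P = L/π, consistent with the sharp inequality ||u||_L² ≤ C_P ||u'||_L².


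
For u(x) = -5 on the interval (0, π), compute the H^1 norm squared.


||u||_{H^1(0,π)}^2 = 25*π

u'(x) = 0.
Expand u² and (u')² and integrate term by term on (0, π), using: for integers n ≥ 1, ∫_0^π sin²(nx) dx = ∫_0^π cos²(nx) dx = π/2; for n ≠ n', ∫_0^π sin(nx)sin(n'x) dx = ∫_0^π cos(nx)cos(n'x) dx = 0; and by product-to-sum, ∫_0^π sin(nx)cos(n'x) dx = ½∫_0^π [sin((n+n')x) + sin((n−n')x)] dx, which is 0 when n+n' is even and 2n/(n²−n'²) when n+n' is odd (it need not vanish on (0, π)). For the constant mode: ∫_0^π 1 dx = π, ∫_0^π cos(nx) dx = 0, ∫_0^π sin(nx) dx = (1−(−1)^n)/n.
  u² squared terms: (-5)²·∫1 dx = 25·π = 25*π.
  So ∫_0^π u² dx = 25*π.
  u' ≡ 0, so ∫_0^π (u')² dx = 0.
||u||_{H^1}^2 = (25*π) + (0) = 25*π.


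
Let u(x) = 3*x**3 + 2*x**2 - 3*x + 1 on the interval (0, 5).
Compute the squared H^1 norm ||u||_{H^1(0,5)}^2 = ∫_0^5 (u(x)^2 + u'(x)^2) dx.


||u||_{H^1}^2 = 7665725/42

The H^1 norm (squared) on an interval (0, L) is
  ||u||_{H^1}^2 = ∫_0^L u(x)^2 dx + ∫_0^L u'(x)^2 dx.
Compute u'(x) = 9*x**2 + 4*x - 3.
Then u(x)^2 = 9*x**6 + 12*x**5 - 14*x**4 - 6*x**3 + 13*x**2 - 6*x + 1 and u'(x)^2 = 81*x**4 + 72*x**3 - 38*x**2 - 24*x + 9.
Integrate each monomial from 0 to 5 using ∫_0^5 c·x^n dx = c·5^(n+1)/(n+1):
  ∫_0^5 u(x)^2 dx = ∫_0^5 (9*x^6 + 12*x^5 - 14*x^4 - 6*x^3 + 13*x^2 - 6*x + 1) dx. Term by term:
    ∫_0^5 9*x^6 dx = 703125/7;  ∫_0^5 12*x^5 dx = 31250;  ∫_0^5 -14*x^4 dx = -8750;
    ∫_0^5 -6*x^3 dx = -1875/2;  ∫_0^5 13*x^2 dx = 1625/3;  ∫_0^5 -6*x dx = -75;
    ∫_0^5 1 dx = 5.
  Sum: 703125/7 + 31250 − 8750 − 1875/2 + 1625/3 − 75 + 5 = 5144185/42.
  ∫_0^5 u'(x)^2 dx = ∫_0^5 (81*x^4 + 72*x^3 - 38*x^2 - 24*x + 9) dx. Term by term:
    ∫_0^5 81*x^4 dx = 50625;  ∫_0^5 72*x^3 dx = 11250;  ∫_0^5 -38*x^2 dx = -4750/3;
    ∫_0^5 -24*x dx = -300;  ∫_0^5 9 dx = 45.
  Sum: 50625 + 11250 − 4750/3 − 300 + 45 = 180110/3.
Adding: ||u||_{H^1}^2 = 5144185/42 + 180110/3 = 7665725/42.
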